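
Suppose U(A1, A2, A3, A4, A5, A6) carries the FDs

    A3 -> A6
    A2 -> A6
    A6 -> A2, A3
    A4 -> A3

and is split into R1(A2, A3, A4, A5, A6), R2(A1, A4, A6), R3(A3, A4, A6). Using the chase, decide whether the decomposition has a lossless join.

Chase test. Columns are A1, A2, A3, A4, A5, A6; row i has aⱼ where attribute j ∈ Ri, else bᵢⱼ.
Initial tableau (one row per fragment):
  row 1: b11 a2 a3 a4 a5 a6
  row 2: a1 b22 b23 a4 b25 a6
  row 3: b31 b32 a3 a4 b35 a6
Rows 1 and 2 agree on A6; apply A6→A2, A3 and equate their A2, A3 entries.
Rows 1 and 3 agree on A6; apply A6→A2, A3 and equate their A2, A3 entries.
No row becomes fully distinguished — the join is lossy.

No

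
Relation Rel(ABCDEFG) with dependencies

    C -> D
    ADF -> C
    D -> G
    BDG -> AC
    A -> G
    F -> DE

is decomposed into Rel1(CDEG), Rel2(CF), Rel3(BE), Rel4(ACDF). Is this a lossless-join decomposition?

No

Chase test. Columns are ABCDEFG; row i has aⱼ where attribute j ∈ Reli, else bᵢⱼ.
Initial tableau (one row per fragment):
  row 1: b11 b12 a3 a4 a5 b16 a7
  row 2: b21 b22 a3 b24 b25 a6 b27
  row 3: b31 a2 b33 b34 a5 b36 b37
  row 4: a1 b42 a3 a4 b45 a6 b47
Rows 1 and 2 agree on C; apply C→D and equate their D entries.
Rows 1 and 2 agree on D; apply D→G and equate their G entries.
Rows 1 and 4 agree on D; apply D→G and equate their G entries.
Rows 2 and 4 agree on F; apply F→DE and equate their DE entries.
No row becomes fully distinguished — the join is lossy.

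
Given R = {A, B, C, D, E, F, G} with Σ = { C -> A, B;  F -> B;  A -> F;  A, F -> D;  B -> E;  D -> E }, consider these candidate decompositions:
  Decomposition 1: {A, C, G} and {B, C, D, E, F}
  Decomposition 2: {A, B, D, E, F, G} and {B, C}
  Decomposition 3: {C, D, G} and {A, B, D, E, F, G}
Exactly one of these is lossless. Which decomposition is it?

Decomposition 1

Decomposition 1: common = {C}, closure = {A, B, C, D, E, F} → lossless.
Decomposition 2: common = {B}, closure = {B, E} → lossy.
Decomposition 3: common = {D, G}, closure = {D, E, G} → lossy.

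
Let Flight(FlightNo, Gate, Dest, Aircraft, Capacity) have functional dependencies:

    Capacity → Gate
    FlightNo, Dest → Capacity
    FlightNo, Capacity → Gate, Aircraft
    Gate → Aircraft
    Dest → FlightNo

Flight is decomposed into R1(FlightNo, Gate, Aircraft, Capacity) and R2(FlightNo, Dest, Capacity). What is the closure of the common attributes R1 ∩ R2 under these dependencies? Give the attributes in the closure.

R1 ∩ R2 = {FlightNo, Capacity}.
Capacity → Gate applies, adding Gate
FlightNo, Capacity → Gate, Aircraft applies, adding Aircraft
Closure: {FlightNo, Gate, Aircraft, Capacity}.

FlightNo, Gate, Aircraft, Capacity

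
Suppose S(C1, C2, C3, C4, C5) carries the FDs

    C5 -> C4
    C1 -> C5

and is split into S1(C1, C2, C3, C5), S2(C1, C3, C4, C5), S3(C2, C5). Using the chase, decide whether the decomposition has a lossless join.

Yes

Chase test. Columns are C1, C2, C3, C4, C5; row i has aⱼ where attribute j ∈ Si, else bᵢⱼ.
Initial tableau (one row per fragment):
  row 1: a1 a2 a3 b14 a5
  row 2: a1 b22 a3 a4 a5
  row 3: b31 a2 b33 b34 a5
Rows 1 and 2 agree on C5; apply C5→C4 and equate their C4 entries.
Rows 1 and 3 agree on C5; apply C5→C4 and equate their C4 entries.
Row 1 is now all distinguished symbols — the join is lossless.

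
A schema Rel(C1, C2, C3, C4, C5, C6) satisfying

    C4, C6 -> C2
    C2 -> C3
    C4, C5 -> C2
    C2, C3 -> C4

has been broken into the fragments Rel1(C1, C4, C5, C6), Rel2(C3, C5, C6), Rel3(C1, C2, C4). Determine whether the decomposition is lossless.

Chase test. Columns are C1, C2, C3, C4, C5, C6; row i has aⱼ where attribute j ∈ Reli, else bᵢⱼ.
Initial tableau (one row per fragment):
  row 1: a1 b12 b13 a4 a5 a6
  row 2: b21 b22 a3 b24 a5 a6
  row 3: a1 a2 b33 a4 b35 b36
No row becomes fully distinguished — the join is lossy.

No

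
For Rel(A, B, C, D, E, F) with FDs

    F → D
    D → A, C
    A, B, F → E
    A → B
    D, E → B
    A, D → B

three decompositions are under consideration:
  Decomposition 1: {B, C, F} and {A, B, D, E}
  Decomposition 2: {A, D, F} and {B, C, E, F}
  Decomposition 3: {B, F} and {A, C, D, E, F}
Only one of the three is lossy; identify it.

Decomposition 1

Decomposition 1: common = {B}, closure = {B} → lossy.
Decomposition 2: common = {F}, closure = {A, B, C, D, E, F} → lossless.
Decomposition 3: common = {F}, closure = {A, B, C, D, E, F} → lossless.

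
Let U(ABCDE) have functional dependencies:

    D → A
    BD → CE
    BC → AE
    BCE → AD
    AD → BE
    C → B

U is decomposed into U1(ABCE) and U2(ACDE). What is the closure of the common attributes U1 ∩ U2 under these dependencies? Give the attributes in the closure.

U1 ∩ U2 = {ACE}.
C → B applies, adding B
BCE → AD applies, adding D
Closure: {ABCDE}.

ABCDE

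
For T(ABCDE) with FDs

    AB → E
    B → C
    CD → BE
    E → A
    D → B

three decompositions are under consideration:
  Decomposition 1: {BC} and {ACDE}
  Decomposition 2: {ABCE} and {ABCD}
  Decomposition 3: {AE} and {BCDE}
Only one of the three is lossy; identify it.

Decomposition 1: common = {C}, closure = {C} → lossy.
Decomposition 2: common = {ABC}, closure = {ABCE} → lossless.
Decomposition 3: common = {E}, closure = {AE} → lossless.

Decomposition 1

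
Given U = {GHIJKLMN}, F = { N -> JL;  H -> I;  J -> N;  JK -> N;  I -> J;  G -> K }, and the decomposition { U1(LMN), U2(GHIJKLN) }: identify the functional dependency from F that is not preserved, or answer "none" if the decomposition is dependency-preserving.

none

N → JL lies within U2.
H → I lies within U2.
J → N lies within U2.
JK → N lies within U2.
I → J lies within U2.
G → K lies within U2.
Every dependency is enforceable on the fragments, so the decomposition is dependency-preserving.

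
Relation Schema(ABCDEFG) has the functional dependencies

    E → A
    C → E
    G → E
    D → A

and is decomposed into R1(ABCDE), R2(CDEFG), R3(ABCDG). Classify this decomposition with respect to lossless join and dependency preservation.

lossy but dependency-preserving

Lossless test (chase): Rows 1 and 2 agree on E; apply E→A and equate their A entries. Rows 1 and 3 agree on C; apply C→E and equate their E entries. No row becomes fully distinguished — the join is lossy.
Dependency preservation: every FD's attributes lie within a single fragment, so each can be enforced locally — preserved.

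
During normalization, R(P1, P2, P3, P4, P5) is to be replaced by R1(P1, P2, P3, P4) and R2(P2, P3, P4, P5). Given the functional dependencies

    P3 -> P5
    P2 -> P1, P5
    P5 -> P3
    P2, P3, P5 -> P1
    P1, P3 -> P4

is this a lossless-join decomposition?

Common attributes: R1 ∩ R2 = {P2, P3, P4}.
Closure of {P2, P3, P4}: P3 → P5 applies, adding P5; P2 → P1, P5 applies, adding P1. So (P2, P3, P4)⁺ = {P1, P2, P3, P4, P5}.
This closure contains every attribute of R1, so R1 ∩ R2 → R1. The join is lossless.

Yes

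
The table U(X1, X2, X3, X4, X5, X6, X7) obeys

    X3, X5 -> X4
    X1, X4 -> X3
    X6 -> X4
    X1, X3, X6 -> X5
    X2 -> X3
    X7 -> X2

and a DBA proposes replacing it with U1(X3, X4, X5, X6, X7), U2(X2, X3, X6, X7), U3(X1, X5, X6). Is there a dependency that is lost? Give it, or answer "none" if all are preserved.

Check X1, X4 → X3: no single fragment contains all of {X1, X3, X4}, and the restricted closure of {X1, X4} across the fragments never reaches {X3}.
X3, X5 → X4 is preserved.
X6 → X4 is preserved.
X1, X3, X6 → X5 is preserved.
X2 → X3 is preserved.
X7 → X2 is preserved.

X1, X4 -> X3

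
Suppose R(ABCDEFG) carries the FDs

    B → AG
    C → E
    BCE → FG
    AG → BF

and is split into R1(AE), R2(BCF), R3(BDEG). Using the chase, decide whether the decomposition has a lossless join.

No

Chase test. Columns are ABCDEFG; row i has aⱼ where attribute j ∈ Ri, else bᵢⱼ.
Initial tableau (one row per fragment):
  row 1: a1 b12 b13 b14 a5 b16 b17
  row 2: b21 a2 a3 b24 b25 a6 b27
  row 3: b31 a2 b33 a4 a5 b36 a7
Rows 2 and 3 agree on B; apply B→AG and equate their AG entries.
Rows 2 and 3 agree on AG; apply AG→BF and equate their BF entries.
No row becomes fully distinguished — the join is lossy.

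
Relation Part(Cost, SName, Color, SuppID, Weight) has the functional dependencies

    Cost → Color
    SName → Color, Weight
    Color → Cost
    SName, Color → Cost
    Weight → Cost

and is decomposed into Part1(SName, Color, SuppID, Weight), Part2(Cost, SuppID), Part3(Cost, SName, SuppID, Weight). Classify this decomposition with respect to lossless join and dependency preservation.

lossless but not dependency-preserving

Lossless test (chase): Rows 2 and 3 agree on Cost; apply Cost→Color and equate their Color entries. Rows 1 and 3 agree on SName; apply SName→Color, Weight and equate their Color, Weight entries. Rows 1 and 2 agree on Color; apply Color→Cost and equate their Cost entries. Row 1 is now all distinguished symbols — the join is lossless.
Dependency preservation: the restricted closure of {Cost} across the fragments never reaches {Color}, so Cost → Color cannot be enforced without a join — not preserved.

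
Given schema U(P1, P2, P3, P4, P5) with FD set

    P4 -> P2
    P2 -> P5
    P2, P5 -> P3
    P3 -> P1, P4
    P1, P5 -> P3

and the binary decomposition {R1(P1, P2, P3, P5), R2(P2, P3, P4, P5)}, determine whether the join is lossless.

Yes

Common attributes: R1 ∩ R2 = {P2, P3, P5}.
Closure of {P2, P3, P5}: P3 → P1, P4 applies, adding P1, P4. So (P2, P3, P5)⁺ = {P1, P2, P3, P4, P5}.
This closure contains every attribute of R1, so R1 ∩ R2 → R1. The join is lossless.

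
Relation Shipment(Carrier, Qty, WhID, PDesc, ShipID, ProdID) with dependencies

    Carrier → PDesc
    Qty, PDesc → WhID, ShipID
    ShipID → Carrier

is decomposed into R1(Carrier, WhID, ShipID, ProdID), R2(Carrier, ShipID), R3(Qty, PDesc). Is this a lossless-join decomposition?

No

Chase test. Columns are Carrier, Qty, WhID, PDesc, ShipID, ProdID; row i has aⱼ where attribute j ∈ Ri, else bᵢⱼ.
Initial tableau (one row per fragment):
  row 1: a1 b12 a3 b14 a5 a6
  row 2: a1 b22 b23 b24 a5 b26
  row 3: b31 a2 b33 a4 b35 b36
Rows 1 and 2 agree on Carrier; apply Carrier→PDesc and equate their PDesc entries.
No row becomes fully distinguished — the join is lossy.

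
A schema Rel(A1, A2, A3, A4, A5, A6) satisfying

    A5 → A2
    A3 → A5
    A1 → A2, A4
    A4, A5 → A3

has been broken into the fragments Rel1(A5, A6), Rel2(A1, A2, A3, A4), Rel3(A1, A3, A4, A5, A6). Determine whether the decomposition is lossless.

Yes

Chase test. Columns are A1, A2, A3, A4, A5, A6; row i has aⱼ where attribute j ∈ Reli, else bᵢⱼ.
Initial tableau (one row per fragment):
  row 1: b11 b12 b13 b14 a5 a6
  row 2: a1 a2 a3 a4 b25 b26
  row 3: a1 b32 a3 a4 a5 a6
Rows 1 and 3 agree on A5; apply A5→A2 and equate their A2 entries.
Rows 2 and 3 agree on A3; apply A3→A5 and equate their A5 entries.
Rows 2 and 3 agree on A1; apply A1→A2, A4 and equate their A2, A4 entries.
Row 3 is now all distinguished symbols — the join is lossless.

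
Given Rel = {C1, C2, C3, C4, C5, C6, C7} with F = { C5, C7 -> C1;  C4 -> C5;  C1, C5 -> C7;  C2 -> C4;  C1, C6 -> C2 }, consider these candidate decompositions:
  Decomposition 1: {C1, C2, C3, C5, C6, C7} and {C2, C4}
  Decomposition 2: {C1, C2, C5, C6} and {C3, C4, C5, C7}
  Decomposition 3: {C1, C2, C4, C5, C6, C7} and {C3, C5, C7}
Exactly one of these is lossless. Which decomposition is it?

Decomposition 1

Decomposition 1: common = {C2}, closure = {C2, C4, C5} → lossless.
Decomposition 2: common = {C5}, closure = {C5} → lossy.
Decomposition 3: common = {C5, C7}, closure = {C1, C5, C7} → lossy.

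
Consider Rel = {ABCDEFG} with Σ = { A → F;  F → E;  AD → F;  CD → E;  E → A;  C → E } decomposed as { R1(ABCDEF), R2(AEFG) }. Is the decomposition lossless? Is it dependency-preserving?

Lossless test: (AEF)⁺ = {AEF}, which is a superkey of neither fragment — lossy.
Dependency preservation: every FD's attributes lie within a single fragment, so each can be enforced locally — preserved.

lossy but dependency-preserving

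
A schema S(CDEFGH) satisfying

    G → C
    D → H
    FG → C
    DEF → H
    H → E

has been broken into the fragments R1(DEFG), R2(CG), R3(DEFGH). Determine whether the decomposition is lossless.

Chase test. Columns are CDEFGH; row i has aⱼ where attribute j ∈ Ri, else bᵢⱼ.
Initial tableau (one row per fragment):
  row 1: b11 a2 a3 a4 a5 b16
  row 2: a1 b22 b23 b24 a5 b26
  row 3: b31 a2 a3 a4 a5 a6
Rows 1 and 2 agree on G; apply G→C and equate their C entries.
Rows 1 and 3 agree on G; apply G→C and equate their C entries.
Rows 1 and 3 agree on D; apply D→H and equate their H entries.
Row 1 is now all distinguished symbols — the join is lossless.

Yes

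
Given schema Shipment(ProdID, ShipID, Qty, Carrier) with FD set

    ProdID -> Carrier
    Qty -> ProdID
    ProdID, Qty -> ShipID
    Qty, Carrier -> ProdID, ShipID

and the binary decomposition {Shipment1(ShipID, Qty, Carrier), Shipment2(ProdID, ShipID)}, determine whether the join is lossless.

No

Common attributes: Shipment1 ∩ Shipment2 = {ShipID}.
No dependency enlarges {ShipID}, so (ShipID)⁺ = {ShipID}.
The closure contains neither all of Shipment1 = {ShipID, Qty, Carrier} nor all of Shipment2 = {ProdID, ShipID}, so the common attributes are not a superkey of either fragment. The join is lossy.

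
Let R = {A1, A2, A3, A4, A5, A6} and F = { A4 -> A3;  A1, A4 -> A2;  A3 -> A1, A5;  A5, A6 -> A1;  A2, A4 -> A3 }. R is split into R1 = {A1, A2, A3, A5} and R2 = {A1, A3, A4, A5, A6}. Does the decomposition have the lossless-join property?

No

Common attributes: R1 ∩ R2 = {A1, A3, A5}.
No dependency enlarges {A1, A3, A5}, so (A1, A3, A5)⁺ = {A1, A3, A5}.
The closure contains neither all of R1 = {A1, A2, A3, A5} nor all of R2 = {A1, A3, A4, A5, A6}, so the common attributes are not a superkey of either fragment. The join is lossy.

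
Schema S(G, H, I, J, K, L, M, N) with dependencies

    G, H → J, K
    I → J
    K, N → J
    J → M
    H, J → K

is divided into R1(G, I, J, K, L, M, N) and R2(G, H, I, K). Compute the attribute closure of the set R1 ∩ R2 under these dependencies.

G, I, J, K, M

R1 ∩ R2 = {G, I, K}.
I → J applies, adding J
J → M applies, adding M
Closure: {G, I, J, K, M}.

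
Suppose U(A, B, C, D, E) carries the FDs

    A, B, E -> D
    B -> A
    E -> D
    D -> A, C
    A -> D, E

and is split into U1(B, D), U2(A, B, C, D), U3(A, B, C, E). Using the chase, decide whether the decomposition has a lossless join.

Yes

Chase test. Columns are A, B, C, D, E; row i has aⱼ where attribute j ∈ Ui, else bᵢⱼ.
Initial tableau (one row per fragment):
  row 1: b11 a2 b13 a4 b15
  row 2: a1 a2 a3 a4 b25
  row 3: a1 a2 a3 b34 a5
Rows 1 and 2 agree on B; apply B→A and equate their A entries.
Rows 1 and 2 agree on D; apply D→A, C and equate their A, C entries.
Rows 1 and 2 agree on A; apply A→D, E and equate their D, E entries.
Rows 1 and 3 agree on A; apply A→D, E and equate their D, E entries.
Row 1 is now all distinguished symbols — the join is lossless.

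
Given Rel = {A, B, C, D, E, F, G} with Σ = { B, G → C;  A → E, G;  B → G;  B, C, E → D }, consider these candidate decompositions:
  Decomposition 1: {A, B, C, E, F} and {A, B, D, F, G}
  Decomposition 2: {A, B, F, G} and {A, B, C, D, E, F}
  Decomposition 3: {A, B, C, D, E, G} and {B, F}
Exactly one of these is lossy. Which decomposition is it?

Decomposition 1: common = {A, B, F}, closure = {A, B, C, D, E, F, G} → lossless.
Decomposition 2: common = {A, B, F}, closure = {A, B, C, D, E, F, G} → lossless.
Decomposition 3: common = {B}, closure = {B, C, G} → lossy.

Decomposition 3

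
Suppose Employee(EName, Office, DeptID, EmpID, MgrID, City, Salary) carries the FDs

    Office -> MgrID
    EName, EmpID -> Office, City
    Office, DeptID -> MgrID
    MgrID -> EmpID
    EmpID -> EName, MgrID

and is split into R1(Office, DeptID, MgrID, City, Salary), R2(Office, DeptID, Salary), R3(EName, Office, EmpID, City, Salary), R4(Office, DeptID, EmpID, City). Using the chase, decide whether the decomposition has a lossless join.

Yes

Chase test. Columns are EName, Office, DeptID, EmpID, MgrID, City, Salary; row i has aⱼ where attribute j ∈ Ri, else bᵢⱼ.
Initial tableau (one row per fragment):
  row 1: b11 a2 a3 b14 a5 a6 a7
  row 2: b21 a2 a3 b24 b25 b26 a7
  row 3: a1 a2 b33 a4 b35 a6 a7
  row 4: b41 a2 a3 a4 b45 a6 b47
Rows 1 and 2 agree on Office; apply Office→MgrID and equate their MgrID entries.
Rows 1 and 3 agree on Office; apply Office→MgrID and equate their MgrID entries.
Rows 1 and 4 agree on Office; apply Office→MgrID and equate their MgrID entries.
Rows 1 and 2 agree on MgrID; apply MgrID→EmpID and equate their EmpID entries.
Rows 1 and 3 agree on MgrID; apply MgrID→EmpID and equate their EmpID entries.
Rows 1 and 2 agree on EmpID; apply EmpID→EName, MgrID and equate their EName, MgrID entries.
Rows 1 and 3 agree on EmpID; apply EmpID→EName, MgrID and equate their EName, MgrID entries.
Rows 1 and 4 agree on EmpID; apply EmpID→EName, MgrID and equate their EName, MgrID entries.
Rows 1 and 2 agree on EName, EmpID; apply EName, EmpID→Office, City and equate their Office, City entries.
Row 1 is now all distinguished symbols — the join is lossless.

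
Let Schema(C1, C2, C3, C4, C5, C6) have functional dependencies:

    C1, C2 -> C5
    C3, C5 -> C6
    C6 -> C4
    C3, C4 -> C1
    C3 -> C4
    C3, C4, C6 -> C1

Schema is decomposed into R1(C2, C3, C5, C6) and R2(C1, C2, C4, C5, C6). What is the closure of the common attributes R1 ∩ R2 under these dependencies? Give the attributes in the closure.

R1 ∩ R2 = {C2, C5, C6}.
C6 → C4 applies, adding C4
Closure: {C2, C4, C5, C6}.

C2, C4, C5, C6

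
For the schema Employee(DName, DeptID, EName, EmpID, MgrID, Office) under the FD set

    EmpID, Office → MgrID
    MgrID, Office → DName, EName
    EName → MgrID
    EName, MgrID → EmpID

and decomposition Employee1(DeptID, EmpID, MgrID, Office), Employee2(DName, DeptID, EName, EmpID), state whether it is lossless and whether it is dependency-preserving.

lossy and not dependency-preserving

Lossless test: (DeptID, EmpID)⁺ = {DeptID, EmpID}, which is a superkey of neither fragment — lossy.
Dependency preservation: the restricted closure of {MgrID, Office} across the fragments never reaches {DName, EName}, so MgrID, Office → DName, EName cannot be enforced without a join — not preserved.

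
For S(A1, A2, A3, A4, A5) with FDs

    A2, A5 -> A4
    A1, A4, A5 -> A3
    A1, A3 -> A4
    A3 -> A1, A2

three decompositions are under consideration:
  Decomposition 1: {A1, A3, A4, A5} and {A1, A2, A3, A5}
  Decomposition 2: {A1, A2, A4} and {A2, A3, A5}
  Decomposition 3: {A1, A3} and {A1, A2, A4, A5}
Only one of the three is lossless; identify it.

Decomposition 1: common = {A1, A3, A5}, closure = {A1, A2, A3, A4, A5} → lossless.
Decomposition 2: common = {A2}, closure = {A2} → lossy.
Decomposition 3: common = {A1}, closure = {A1} → lossy.

Decomposition 1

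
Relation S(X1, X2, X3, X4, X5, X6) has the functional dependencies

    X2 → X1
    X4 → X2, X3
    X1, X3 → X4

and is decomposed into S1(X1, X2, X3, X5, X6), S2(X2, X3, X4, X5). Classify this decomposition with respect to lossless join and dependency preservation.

lossless and dependency-preserving

Lossless test: (X2, X3, X5)⁺ = {X1, X2, X3, X4, X5}, which contains all of one fragment — lossless.
Dependency preservation: X1, X3 → X4 is not contained in any single fragment, but the restricted closure of its left-hand side across the fragments still reaches the right-hand side; the remaining FDs each lie inside some fragment. All dependencies are preserved.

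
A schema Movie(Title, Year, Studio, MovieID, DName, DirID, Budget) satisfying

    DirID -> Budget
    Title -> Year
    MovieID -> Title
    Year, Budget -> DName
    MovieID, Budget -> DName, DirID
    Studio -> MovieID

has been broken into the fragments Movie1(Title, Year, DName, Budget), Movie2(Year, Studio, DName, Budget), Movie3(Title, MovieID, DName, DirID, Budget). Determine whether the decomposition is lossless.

Chase test. Columns are Title, Year, Studio, MovieID, DName, DirID, Budget; row i has aⱼ where attribute j ∈ Moviei, else bᵢⱼ.
Initial tableau (one row per fragment):
  row 1: a1 a2 b13 b14 a5 b16 a7
  row 2: b21 a2 a3 b24 a5 b26 a7
  row 3: a1 b32 b33 a4 a5 a6 a7
Rows 1 and 3 agree on Title; apply Title→Year and equate their Year entries.
No row becomes fully distinguished — the join is lossy.

No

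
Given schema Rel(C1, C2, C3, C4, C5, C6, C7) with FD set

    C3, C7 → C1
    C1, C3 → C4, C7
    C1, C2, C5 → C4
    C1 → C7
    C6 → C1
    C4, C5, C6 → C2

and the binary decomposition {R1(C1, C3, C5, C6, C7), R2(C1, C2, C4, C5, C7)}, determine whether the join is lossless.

No

Common attributes: R1 ∩ R2 = {C1, C5, C7}.
No dependency enlarges {C1, C5, C7}, so (C1, C5, C7)⁺ = {C1, C5, C7}.
The closure contains neither all of R1 = {C1, C3, C5, C6, C7} nor all of R2 = {C1, C2, C4, C5, C7}, so the common attributes are not a superkey of either fragment. The join is lossy.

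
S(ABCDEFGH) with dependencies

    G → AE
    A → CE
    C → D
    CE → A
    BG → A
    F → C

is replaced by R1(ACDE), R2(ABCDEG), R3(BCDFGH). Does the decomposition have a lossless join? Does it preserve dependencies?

lossless and dependency-preserving

Lossless test (chase): Rows 2 and 3 agree on G; apply G→AE and equate their AE entries. Row 3 is now all distinguished symbols — the join is lossless.
Dependency preservation: every FD's attributes lie within a single fragment, so each can be enforced locally — preserved.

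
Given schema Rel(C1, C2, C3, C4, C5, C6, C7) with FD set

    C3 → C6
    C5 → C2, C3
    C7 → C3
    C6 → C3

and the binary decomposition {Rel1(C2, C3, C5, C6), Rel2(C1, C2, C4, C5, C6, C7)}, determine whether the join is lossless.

Yes

Common attributes: Rel1 ∩ Rel2 = {C2, C5, C6}.
Closure of {C2, C5, C6}: C5 → C2, C3 applies, adding C3. So (C2, C5, C6)⁺ = {C2, C3, C5, C6}.
This closure contains every attribute of Rel1, so Rel1 ∩ Rel2 → Rel1. The join is lossless.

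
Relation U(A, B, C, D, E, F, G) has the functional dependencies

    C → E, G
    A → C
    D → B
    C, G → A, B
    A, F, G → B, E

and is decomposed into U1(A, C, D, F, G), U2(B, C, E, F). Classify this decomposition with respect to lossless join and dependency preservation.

lossless but not dependency-preserving

Lossless test: (C, F)⁺ = {A, B, C, E, F, G}, which contains all of one fragment — lossless.
Dependency preservation: the restricted closure of {D} across the fragments never reaches {B}, so D → B cannot be enforced without a join — not preserved.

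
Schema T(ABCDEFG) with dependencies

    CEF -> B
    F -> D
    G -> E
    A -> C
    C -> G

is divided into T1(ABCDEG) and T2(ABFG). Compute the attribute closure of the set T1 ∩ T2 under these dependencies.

ABCEG

T1 ∩ T2 = {ABG}.
G → E applies, adding E
A → C applies, adding C
Closure: {ABCEG}.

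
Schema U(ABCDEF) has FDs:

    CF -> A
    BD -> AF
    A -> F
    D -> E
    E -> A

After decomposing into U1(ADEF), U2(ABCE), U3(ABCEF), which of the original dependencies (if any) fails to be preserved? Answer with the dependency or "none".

CF → A lies within U3.
BD → AF: restricted closure across fragments reaches AF.
A → F lies within U1.
D → E lies within U1.
E → A lies within U1.
Every dependency is enforceable on the fragments, so the decomposition is dependency-preserving.

none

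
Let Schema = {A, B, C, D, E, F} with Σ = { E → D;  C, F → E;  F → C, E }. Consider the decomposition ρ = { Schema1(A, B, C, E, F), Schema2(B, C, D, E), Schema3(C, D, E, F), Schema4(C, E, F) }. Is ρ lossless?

Yes

Chase test. Columns are A, B, C, D, E, F; row i has aⱼ where attribute j ∈ Schemai, else bᵢⱼ.
Initial tableau (one row per fragment):
  row 1: a1 a2 a3 b14 a5 a6
  row 2: b21 a2 a3 a4 a5 b26
  row 3: b31 b32 a3 a4 a5 a6
  row 4: b41 b42 a3 b44 a5 a6
Rows 1 and 2 agree on E; apply E→D and equate their D entries.
Rows 1 and 4 agree on E; apply E→D and equate their D entries.
Row 1 is now all distinguished symbols — the join is lossless.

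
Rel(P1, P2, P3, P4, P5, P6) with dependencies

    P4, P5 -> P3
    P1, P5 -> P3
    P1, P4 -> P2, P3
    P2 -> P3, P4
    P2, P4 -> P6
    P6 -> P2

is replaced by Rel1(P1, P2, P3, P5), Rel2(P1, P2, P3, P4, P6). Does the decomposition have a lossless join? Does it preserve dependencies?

lossless but not dependency-preserving

Lossless test: (P1, P2, P3)⁺ = {P1, P2, P3, P4, P6}, which contains all of one fragment — lossless.
Dependency preservation: the restricted closure of {P4, P5} across the fragments never reaches {P3}, so P4, P5 → P3 cannot be enforced without a join — not preserved.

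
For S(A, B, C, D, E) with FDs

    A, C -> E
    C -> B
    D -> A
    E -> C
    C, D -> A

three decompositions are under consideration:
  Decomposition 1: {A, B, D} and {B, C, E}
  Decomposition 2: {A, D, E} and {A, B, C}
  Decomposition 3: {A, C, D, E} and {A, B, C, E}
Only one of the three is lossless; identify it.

Decomposition 3

Decomposition 1: common = {B}, closure = {B} → lossy.
Decomposition 2: common = {A}, closure = {A} → lossy.
Decomposition 3: common = {A, C, E}, closure = {A, B, C, E} → lossless.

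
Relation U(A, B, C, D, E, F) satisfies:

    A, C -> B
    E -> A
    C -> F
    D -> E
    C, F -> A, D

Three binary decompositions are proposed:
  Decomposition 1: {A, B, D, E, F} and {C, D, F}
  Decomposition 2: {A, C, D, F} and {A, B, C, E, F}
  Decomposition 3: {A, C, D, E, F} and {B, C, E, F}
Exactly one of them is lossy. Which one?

Decomposition 1

Decomposition 1: common = {D, F}, closure = {A, D, E, F} → lossy.
Decomposition 2: common = {A, C, F}, closure = {A, B, C, D, E, F} → lossless.
Decomposition 3: common = {C, E, F}, closure = {A, B, C, D, E, F} → lossless.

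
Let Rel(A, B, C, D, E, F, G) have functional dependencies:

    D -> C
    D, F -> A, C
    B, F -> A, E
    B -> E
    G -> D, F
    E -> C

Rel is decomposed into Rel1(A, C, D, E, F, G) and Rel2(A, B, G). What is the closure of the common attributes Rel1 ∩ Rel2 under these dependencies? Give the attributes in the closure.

Rel1 ∩ Rel2 = {A, G}.
G → D, F applies, adding D, F
D → C applies, adding C
Closure: {A, C, D, F, G}.

A, C, D, F, G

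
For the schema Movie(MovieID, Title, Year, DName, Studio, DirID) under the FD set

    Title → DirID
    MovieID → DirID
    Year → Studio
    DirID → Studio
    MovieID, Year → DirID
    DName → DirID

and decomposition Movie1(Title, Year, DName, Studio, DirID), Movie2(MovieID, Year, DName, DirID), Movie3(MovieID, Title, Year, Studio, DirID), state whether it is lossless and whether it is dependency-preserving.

lossy but dependency-preserving

Lossless test (chase): Rows 1 and 2 agree on Year; apply Year→Studio and equate their Studio entries. No row becomes fully distinguished — the join is lossy.
Dependency preservation: every FD's attributes lie within a single fragment, so each can be enforced locally — preserved.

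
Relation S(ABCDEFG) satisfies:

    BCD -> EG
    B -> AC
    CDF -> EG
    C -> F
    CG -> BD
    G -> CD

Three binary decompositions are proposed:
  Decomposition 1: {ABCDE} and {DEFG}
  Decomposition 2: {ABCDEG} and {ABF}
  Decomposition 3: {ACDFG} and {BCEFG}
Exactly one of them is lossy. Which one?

Decomposition 1

Decomposition 1: common = {DE}, closure = {DE} → lossy.
Decomposition 2: common = {AB}, closure = {ABCF} → lossless.
Decomposition 3: common = {CFG}, closure = {ABCDEFG} → lossless.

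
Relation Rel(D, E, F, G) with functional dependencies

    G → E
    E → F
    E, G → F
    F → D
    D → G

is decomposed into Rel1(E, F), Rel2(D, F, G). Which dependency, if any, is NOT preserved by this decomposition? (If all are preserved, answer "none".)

none

G → E: restricted closure across fragments reaches E.
E → F lies within Rel1.
E, G → F: restricted closure across fragments reaches F.
F → D lies within Rel2.
D → G lies within Rel2.
Every dependency is enforceable on the fragments, so the decomposition is dependency-preserving.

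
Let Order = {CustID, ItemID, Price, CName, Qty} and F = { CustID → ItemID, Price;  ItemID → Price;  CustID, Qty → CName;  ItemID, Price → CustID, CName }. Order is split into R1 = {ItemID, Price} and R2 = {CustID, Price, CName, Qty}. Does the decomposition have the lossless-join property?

Common attributes: R1 ∩ R2 = {Price}.
No dependency enlarges {Price}, so (Price)⁺ = {Price}.
The closure contains neither all of R1 = {ItemID, Price} nor all of R2 = {CustID, Price, CName, Qty}, so the common attributes are not a superkey of either fragment. The join is lossy.

No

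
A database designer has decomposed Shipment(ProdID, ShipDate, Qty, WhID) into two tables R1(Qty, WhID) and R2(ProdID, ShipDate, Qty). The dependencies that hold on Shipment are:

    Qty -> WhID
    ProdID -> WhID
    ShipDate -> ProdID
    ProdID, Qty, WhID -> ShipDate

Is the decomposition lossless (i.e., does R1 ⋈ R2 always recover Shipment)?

Common attributes: R1 ∩ R2 = {Qty}.
Closure of {Qty}: Qty → WhID applies, adding WhID. So (Qty)⁺ = {Qty, WhID}.
This closure contains every attribute of R1, so R1 ∩ R2 → R1. The join is lossless.

Yes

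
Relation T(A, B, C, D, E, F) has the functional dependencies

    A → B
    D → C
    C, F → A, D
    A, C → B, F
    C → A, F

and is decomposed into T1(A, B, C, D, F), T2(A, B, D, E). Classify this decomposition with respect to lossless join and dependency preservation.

lossless and dependency-preserving

Lossless test: (A, B, D)⁺ = {A, B, C, D, F}, which contains all of one fragment — lossless.
Dependency preservation: every FD's attributes lie within a single fragment, so each can be enforced locally — preserved.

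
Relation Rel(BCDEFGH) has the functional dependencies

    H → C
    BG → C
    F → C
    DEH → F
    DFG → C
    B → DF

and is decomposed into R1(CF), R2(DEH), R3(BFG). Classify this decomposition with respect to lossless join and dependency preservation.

lossy and not dependency-preserving

Lossless test (chase): Rows 1 and 3 agree on F; apply F→C and equate their C entries. No row becomes fully distinguished — the join is lossy.
Dependency preservation: the restricted closure of {H} across the fragments never reaches {C}, so H → C cannot be enforced without a join — not preserved.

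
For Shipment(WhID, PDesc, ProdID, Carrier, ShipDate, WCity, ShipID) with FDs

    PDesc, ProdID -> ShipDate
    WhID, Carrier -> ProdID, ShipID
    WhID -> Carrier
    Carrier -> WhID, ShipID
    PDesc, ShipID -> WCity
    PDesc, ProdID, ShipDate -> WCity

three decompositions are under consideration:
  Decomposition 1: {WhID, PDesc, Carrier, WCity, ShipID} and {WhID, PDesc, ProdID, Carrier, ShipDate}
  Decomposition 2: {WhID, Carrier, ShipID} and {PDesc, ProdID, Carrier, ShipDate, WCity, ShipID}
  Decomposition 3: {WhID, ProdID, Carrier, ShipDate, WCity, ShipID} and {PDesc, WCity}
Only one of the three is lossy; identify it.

Decomposition 1: common = {WhID, PDesc, Carrier}, closure = {WhID, PDesc, ProdID, Carrier, ShipDate, WCity, ShipID} → lossless.
Decomposition 2: common = {Carrier, ShipID}, closure = {WhID, ProdID, Carrier, ShipID} → lossless.
Decomposition 3: common = {WCity}, closure = {WCity} → lossy.

Decomposition 3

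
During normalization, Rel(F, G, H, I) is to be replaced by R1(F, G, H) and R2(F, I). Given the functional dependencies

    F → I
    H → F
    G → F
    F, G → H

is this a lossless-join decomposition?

Yes

Common attributes: R1 ∩ R2 = {F}.
Closure of {F}: F → I applies, adding I. So (F)⁺ = {F, I}.
This closure contains every attribute of R2, so R1 ∩ R2 → R2. The join is lossless.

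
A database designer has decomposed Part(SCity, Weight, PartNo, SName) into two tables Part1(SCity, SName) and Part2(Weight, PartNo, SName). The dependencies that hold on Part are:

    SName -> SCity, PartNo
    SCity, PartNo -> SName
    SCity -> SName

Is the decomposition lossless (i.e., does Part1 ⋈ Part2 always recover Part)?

Common attributes: Part1 ∩ Part2 = {SName}.
Closure of {SName}: SName → SCity, PartNo applies, adding SCity, PartNo. So (SName)⁺ = {SCity, PartNo, SName}.
This closure contains every attribute of Part1, so Part1 ∩ Part2 → Part1. The join is lossless.

Yes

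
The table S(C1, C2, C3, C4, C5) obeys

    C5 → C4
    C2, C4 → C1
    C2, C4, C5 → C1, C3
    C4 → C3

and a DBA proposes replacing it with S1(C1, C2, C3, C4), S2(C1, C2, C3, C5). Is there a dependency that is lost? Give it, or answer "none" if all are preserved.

Check C5 → C4: no single fragment contains all of {C4, C5}, and the restricted closure of {C5} across the fragments never reaches {C4}.
C2, C4 → C1 is preserved.
C2, C4, C5 → C1, C3 is preserved.
C4 → C3 is preserved.

C5 → C4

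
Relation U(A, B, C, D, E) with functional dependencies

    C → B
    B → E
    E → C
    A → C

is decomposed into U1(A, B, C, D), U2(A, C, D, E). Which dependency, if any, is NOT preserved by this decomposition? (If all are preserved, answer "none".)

C → B lies within U1.
B → E: restricted closure across fragments reaches E.
E → C lies within U2.
A → C lies within U1.
Every dependency is enforceable on the fragments, so the decomposition is dependency-preserving.

none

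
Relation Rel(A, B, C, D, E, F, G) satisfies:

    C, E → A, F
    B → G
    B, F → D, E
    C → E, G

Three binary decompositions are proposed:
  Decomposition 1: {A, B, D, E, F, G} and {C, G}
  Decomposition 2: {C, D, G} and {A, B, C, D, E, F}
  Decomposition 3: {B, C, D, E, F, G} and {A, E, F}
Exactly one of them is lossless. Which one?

Decomposition 1: common = {G}, closure = {G} → lossy.
Decomposition 2: common = {C, D}, closure = {A, C, D, E, F, G} → lossless.
Decomposition 3: common = {E, F}, closure = {E, F} → lossy.

Decomposition 2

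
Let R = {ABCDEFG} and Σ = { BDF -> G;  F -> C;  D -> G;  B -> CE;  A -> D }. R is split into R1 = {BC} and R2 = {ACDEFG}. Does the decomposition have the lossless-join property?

No

Common attributes: R1 ∩ R2 = {C}.
No dependency enlarges {C}, so (C)⁺ = {C}.
The closure contains neither all of R1 = {BC} nor all of R2 = {ACDEFG}, so the common attributes are not a superkey of either fragment. The join is lossy.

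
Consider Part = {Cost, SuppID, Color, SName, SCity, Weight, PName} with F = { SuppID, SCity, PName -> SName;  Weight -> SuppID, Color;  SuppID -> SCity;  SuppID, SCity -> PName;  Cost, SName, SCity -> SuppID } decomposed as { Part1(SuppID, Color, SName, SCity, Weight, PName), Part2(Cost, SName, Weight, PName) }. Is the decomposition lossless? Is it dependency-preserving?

Lossless test: (SName, Weight, PName)⁺ = {SuppID, Color, SName, SCity, Weight, PName}, which contains all of one fragment — lossless.
Dependency preservation: the restricted closure of {Cost, SName, SCity} across the fragments never reaches {SuppID}, so Cost, SName, SCity → SuppID cannot be enforced without a join — not preserved.

lossless but not dependency-preserving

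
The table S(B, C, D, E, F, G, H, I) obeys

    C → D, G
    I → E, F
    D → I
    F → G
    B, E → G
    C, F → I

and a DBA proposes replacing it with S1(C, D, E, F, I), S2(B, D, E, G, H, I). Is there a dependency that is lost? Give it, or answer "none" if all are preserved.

Check F → G: no single fragment contains all of {F, G}, and the restricted closure of {F} across the fragments never reaches {G}.
C → D, G is preserved.
I → E, F is preserved.
D → I is preserved.
B, E → G is preserved.
C, F → I is preserved.

F → G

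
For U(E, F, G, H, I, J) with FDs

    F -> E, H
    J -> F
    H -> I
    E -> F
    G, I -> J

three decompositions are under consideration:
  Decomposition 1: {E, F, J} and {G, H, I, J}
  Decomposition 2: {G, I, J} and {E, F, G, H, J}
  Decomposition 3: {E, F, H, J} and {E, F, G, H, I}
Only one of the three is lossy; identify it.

Decomposition 1: common = {J}, closure = {E, F, H, I, J} → lossless.
Decomposition 2: common = {G, J}, closure = {E, F, G, H, I, J} → lossless.
Decomposition 3: common = {E, F, H}, closure = {E, F, H, I} → lossy.

Decomposition 3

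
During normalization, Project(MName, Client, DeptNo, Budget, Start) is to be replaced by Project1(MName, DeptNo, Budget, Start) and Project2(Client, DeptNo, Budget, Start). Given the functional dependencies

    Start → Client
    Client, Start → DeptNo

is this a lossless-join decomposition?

Yes

Common attributes: Project1 ∩ Project2 = {DeptNo, Budget, Start}.
Closure of {DeptNo, Budget, Start}: Start → Client applies, adding Client. So (DeptNo, Budget, Start)⁺ = {Client, DeptNo, Budget, Start}.
This closure contains every attribute of Project2, so Project1 ∩ Project2 → Project2. The join is lossless.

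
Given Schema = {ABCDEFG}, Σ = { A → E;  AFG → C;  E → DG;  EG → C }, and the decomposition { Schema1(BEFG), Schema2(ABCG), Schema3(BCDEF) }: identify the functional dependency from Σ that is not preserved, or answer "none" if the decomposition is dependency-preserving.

Check A → E: no single fragment contains all of {AE}, and the restricted closure of {A} across the fragments never reaches {E}.
AFG → C is preserved.
E → DG is preserved.
EG → C is preserved.

A → E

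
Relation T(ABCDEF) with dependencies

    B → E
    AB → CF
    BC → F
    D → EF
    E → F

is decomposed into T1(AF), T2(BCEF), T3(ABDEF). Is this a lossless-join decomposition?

No

Chase test. Columns are ABCDEF; row i has aⱼ where attribute j ∈ Ti, else bᵢⱼ.
Initial tableau (one row per fragment):
  row 1: a1 b12 b13 b14 b15 a6
  row 2: b21 a2 a3 b24 a5 a6
  row 3: a1 a2 b33 a4 a5 a6
No row becomes fully distinguished — the join is lossy.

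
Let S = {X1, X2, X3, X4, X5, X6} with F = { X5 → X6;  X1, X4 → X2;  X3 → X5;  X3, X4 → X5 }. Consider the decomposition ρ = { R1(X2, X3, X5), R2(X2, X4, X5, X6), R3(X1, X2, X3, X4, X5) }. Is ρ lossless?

Yes

Chase test. Columns are X1, X2, X3, X4, X5, X6; row i has aⱼ where attribute j ∈ Ri, else bᵢⱼ.
Initial tableau (one row per fragment):
  row 1: b11 a2 a3 b14 a5 b16
  row 2: b21 a2 b23 a4 a5 a6
  row 3: a1 a2 a3 a4 a5 b36
Rows 1 and 2 agree on X5; apply X5→X6 and equate their X6 entries.
Rows 1 and 3 agree on X5; apply X5→X6 and equate their X6 entries.
Row 3 is now all distinguished symbols — the join is lossless.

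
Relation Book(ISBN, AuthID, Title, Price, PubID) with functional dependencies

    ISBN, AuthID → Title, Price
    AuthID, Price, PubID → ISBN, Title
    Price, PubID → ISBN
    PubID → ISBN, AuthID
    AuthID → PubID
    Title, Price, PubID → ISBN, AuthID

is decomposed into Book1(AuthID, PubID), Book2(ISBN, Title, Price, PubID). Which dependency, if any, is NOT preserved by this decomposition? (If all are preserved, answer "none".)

none

ISBN, AuthID → Title, Price: restricted closure across fragments reaches Title, Price.
AuthID, Price, PubID → ISBN, Title: restricted closure across fragments reaches ISBN, Title.
Price, PubID → ISBN lies within Book2.
PubID → ISBN, AuthID: restricted closure across fragments reaches ISBN, AuthID.
AuthID → PubID lies within Book1.
Title, Price, PubID → ISBN, AuthID: restricted closure across fragments reaches ISBN, AuthID.
Every dependency is enforceable on the fragments, so the decomposition is dependency-preserving.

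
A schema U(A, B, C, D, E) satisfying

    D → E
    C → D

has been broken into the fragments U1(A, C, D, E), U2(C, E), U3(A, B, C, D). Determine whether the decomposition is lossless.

Chase test. Columns are A, B, C, D, E; row i has aⱼ where attribute j ∈ Ui, else bᵢⱼ.
Initial tableau (one row per fragment):
  row 1: a1 b12 a3 a4 a5
  row 2: b21 b22 a3 b24 a5
  row 3: a1 a2 a3 a4 b35
Rows 1 and 3 agree on D; apply D→E and equate their E entries.
Rows 1 and 2 agree on C; apply C→D and equate their D entries.
Row 3 is now all distinguished symbols — the join is lossless.

Yes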